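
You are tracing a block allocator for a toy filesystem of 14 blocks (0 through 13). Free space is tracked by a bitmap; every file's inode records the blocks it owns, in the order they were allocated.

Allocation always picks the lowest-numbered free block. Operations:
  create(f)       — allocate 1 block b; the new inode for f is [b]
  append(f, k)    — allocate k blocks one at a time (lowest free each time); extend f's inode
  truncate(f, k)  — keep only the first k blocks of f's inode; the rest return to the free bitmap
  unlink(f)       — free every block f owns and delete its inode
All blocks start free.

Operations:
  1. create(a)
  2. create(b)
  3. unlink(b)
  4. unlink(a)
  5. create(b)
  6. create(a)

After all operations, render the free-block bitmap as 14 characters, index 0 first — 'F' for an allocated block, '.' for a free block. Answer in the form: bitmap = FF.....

bitmap = FF............

  1. create(a)  ⇒  F.............  {a→[0]}
  2. create(b)  ⇒  FF............  {a→[0]; b→[1]}
  3. unlink(b)  ⇒  F.............  {a→[0]}
  4. unlink(a)  ⇒  ..............  {}
  5. create(b)  ⇒  F.............  {b→[0]}
  6. create(a)  ⇒  FF............  {a→[1]; b→[0]}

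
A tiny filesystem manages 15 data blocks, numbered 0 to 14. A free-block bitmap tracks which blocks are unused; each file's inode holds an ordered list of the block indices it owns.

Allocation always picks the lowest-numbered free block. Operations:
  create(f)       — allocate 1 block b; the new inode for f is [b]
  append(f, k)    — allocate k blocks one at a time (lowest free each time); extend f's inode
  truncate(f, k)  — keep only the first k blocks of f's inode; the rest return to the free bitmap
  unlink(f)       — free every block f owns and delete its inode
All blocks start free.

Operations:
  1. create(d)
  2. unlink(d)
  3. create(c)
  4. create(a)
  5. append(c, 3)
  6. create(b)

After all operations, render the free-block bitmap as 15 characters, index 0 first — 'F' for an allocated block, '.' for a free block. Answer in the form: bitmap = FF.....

  1. create(d)  ⇒  F..............  {d→[0]}
  2. unlink(d)  ⇒  ...............  {}
  3. create(c)  ⇒  F..............  {c→[0]}
  4. create(a)  ⇒  FF.............  {a→[1]; c→[0]}
  5. append(c, 3)  ⇒  FFFFF..........  {a→[1]; c→[0, 2, 3, 4]}
  6. create(b)  ⇒  FFFFFF.........  {a→[1]; b→[5]; c→[0, 2, 3, 4]}

bitmap = FFFFFF.........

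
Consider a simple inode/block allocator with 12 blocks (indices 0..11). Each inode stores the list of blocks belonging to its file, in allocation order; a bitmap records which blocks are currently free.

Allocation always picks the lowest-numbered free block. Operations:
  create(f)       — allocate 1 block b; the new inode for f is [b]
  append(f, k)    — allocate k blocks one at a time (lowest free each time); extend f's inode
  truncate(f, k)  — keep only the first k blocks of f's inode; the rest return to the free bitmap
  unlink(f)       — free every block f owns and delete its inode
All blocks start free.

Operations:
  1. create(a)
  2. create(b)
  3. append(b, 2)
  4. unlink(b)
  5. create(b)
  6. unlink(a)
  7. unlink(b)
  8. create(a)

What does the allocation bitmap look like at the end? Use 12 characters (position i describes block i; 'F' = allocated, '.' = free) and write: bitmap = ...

bitmap = F...........

  1. create(a)  ⇒  F...........  {a→[0]}
  2. create(b)  ⇒  FF..........  {a→[0]; b→[1]}
  3. append(b, 2)  ⇒  FFFF........  {a→[0]; b→[1, 2, 3]}
  4. unlink(b)  ⇒  F...........  {a→[0]}
  5. create(b)  ⇒  FF..........  {a→[0]; b→[1]}
  6. unlink(a)  ⇒  .F..........  {b→[1]}
  7. unlink(b)  ⇒  ............  {}
  8. create(a)  ⇒  F...........  {a→[0]}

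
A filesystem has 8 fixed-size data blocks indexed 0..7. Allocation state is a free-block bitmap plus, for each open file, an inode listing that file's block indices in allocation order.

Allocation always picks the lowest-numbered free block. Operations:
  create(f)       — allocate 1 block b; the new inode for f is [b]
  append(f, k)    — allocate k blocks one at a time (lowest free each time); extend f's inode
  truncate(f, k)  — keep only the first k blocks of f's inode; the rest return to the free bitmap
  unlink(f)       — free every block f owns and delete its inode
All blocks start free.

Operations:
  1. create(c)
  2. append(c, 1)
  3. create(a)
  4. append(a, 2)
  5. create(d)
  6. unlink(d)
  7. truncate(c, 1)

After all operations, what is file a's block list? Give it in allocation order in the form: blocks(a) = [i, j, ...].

after create(c) → c:[0]  free=[F.......]
after append(c, 1) → c:[0, 1]  free=[FF......]
after create(a) → a:[2], c:[0, 1]  free=[FFF.....]
after append(a, 2) → a:[2, 3, 4], c:[0, 1]  free=[FFFFF...]
after create(d) → a:[2, 3, 4], c:[0, 1], d:[5]  free=[FFFFFF..]
after unlink(d) → a:[2, 3, 4], c:[0, 1]  free=[FFFFF...]
after truncate(c, 1) → a:[2, 3, 4], c:[0]  free=[F.FFF...]

blocks(a) = [2, 3, 4]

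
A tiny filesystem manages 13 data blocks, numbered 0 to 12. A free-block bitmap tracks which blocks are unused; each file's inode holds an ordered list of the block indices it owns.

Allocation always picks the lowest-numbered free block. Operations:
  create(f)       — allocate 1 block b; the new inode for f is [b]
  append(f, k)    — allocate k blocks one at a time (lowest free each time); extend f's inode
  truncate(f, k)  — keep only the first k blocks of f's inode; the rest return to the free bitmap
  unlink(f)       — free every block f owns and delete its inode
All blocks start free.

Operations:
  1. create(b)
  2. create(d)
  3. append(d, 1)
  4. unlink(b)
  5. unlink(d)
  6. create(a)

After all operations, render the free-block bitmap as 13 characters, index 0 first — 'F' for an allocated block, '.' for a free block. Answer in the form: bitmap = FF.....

bitmap = F............

  1. create(b)  ⇒  F............  {b→[0]}
  2. create(d)  ⇒  FF...........  {b→[0]; d→[1]}
  3. append(d, 1)  ⇒  FFF..........  {b→[0]; d→[1, 2]}
  4. unlink(b)  ⇒  .FF..........  {d→[1, 2]}
  5. unlink(d)  ⇒  .............  {}
  6. create(a)  ⇒  F............  {a→[0]}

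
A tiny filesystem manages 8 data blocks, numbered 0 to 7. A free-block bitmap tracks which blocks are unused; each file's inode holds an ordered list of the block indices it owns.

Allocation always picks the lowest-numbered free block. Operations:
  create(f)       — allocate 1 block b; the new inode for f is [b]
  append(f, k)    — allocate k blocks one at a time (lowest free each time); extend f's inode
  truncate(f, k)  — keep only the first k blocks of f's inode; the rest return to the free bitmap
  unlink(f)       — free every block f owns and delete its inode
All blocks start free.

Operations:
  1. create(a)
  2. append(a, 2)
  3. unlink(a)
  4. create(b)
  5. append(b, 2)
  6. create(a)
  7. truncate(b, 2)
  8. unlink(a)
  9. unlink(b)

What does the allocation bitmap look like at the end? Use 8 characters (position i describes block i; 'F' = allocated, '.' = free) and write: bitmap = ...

bitmap = ........

  1. create(a)  ⇒  F.......  {a→[0]}
  2. append(a, 2)  ⇒  FFF.....  {a→[0, 1, 2]}
  3. unlink(a)  ⇒  ........  {}
  4. create(b)  ⇒  F.......  {b→[0]}
  5. append(b, 2)  ⇒  FFF.....  {b→[0, 1, 2]}
  6. create(a)  ⇒  FFFF....  {a→[3]; b→[0, 1, 2]}
  7. truncate(b, 2)  ⇒  FF.F....  {a→[3]; b→[0, 1]}
  8. unlink(a)  ⇒  FF......  {b→[0, 1]}
  9. unlink(b)  ⇒  ........  {}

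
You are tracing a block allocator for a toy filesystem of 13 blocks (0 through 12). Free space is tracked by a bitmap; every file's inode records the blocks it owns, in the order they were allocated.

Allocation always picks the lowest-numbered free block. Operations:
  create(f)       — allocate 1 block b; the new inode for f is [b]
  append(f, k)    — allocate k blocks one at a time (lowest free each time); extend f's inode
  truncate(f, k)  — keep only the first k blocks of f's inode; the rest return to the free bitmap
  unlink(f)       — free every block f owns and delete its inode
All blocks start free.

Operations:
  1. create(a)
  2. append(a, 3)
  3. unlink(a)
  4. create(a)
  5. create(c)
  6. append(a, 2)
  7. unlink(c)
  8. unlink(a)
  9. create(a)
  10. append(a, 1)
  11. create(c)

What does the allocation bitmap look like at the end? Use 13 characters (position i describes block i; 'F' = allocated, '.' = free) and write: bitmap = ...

  1. create(a)  ⇒  F............  {a→[0]}
  2. append(a, 3)  ⇒  FFFF.........  {a→[0, 1, 2, 3]}
  3. unlink(a)  ⇒  .............  {}
  4. create(a)  ⇒  F............  {a→[0]}
  5. create(c)  ⇒  FF...........  {a→[0]; c→[1]}
  6. append(a, 2)  ⇒  FFFF.........  {a→[0, 2, 3]; c→[1]}
  7. unlink(c)  ⇒  F.FF.........  {a→[0, 2, 3]}
  8. unlink(a)  ⇒  .............  {}
  9. create(a)  ⇒  F............  {a→[0]}
  10. append(a, 1)  ⇒  FF...........  {a→[0, 1]}
  11. create(c)  ⇒  FFF..........  {a→[0, 1]; c→[2]}

bitmap = FFF..........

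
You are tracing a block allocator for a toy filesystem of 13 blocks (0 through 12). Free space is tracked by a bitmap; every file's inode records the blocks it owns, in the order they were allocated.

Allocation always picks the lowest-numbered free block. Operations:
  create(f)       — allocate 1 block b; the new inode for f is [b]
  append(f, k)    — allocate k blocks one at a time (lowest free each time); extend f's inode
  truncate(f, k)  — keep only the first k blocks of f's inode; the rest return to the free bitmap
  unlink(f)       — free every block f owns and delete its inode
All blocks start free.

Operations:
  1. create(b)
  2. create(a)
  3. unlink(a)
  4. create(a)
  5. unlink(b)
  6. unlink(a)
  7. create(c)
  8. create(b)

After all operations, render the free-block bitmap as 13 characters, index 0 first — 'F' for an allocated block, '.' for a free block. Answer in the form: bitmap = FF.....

bitmap = FF...........

[1] create(b) — b=0 (map F............)
[2] create(a) — a=1 b=0 (map FF...........)
[3] unlink(a) — b=0 (map F............)
[4] create(a) — a=1 b=0 (map FF...........)
[5] unlink(b) — a=1 (map .F...........)
[6] unlink(a) —  (map .............)
[7] create(c) — c=0 (map F............)
[8] create(b) — b=1 c=0 (map FF...........)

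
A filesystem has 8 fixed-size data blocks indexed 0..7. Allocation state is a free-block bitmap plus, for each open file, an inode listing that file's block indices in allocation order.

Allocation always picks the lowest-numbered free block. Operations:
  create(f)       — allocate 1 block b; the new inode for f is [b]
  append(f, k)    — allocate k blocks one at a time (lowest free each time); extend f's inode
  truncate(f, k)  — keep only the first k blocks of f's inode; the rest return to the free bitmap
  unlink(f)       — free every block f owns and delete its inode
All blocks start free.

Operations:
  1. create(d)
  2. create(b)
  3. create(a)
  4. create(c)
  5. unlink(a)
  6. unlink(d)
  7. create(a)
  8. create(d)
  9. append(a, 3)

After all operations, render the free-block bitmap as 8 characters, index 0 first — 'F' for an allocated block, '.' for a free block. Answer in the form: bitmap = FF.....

after create(d) → d:[0]  free=[F.......]
after create(b) → b:[1], d:[0]  free=[FF......]
after create(a) → a:[2], b:[1], d:[0]  free=[FFF.....]
after create(c) → a:[2], b:[1], c:[3], d:[0]  free=[FFFF....]
after unlink(a) → b:[1], c:[3], d:[0]  free=[FF.F....]
after unlink(d) → b:[1], c:[3]  free=[.F.F....]
after create(a) → a:[0], b:[1], c:[3]  free=[FF.F....]
after create(d) → a:[0], b:[1], c:[3], d:[2]  free=[FFFF....]
after append(a, 3) → a:[0, 4, 5, 6], b:[1], c:[3], d:[2]  free=[FFFFFFF.]

bitmap = FFFFFFF.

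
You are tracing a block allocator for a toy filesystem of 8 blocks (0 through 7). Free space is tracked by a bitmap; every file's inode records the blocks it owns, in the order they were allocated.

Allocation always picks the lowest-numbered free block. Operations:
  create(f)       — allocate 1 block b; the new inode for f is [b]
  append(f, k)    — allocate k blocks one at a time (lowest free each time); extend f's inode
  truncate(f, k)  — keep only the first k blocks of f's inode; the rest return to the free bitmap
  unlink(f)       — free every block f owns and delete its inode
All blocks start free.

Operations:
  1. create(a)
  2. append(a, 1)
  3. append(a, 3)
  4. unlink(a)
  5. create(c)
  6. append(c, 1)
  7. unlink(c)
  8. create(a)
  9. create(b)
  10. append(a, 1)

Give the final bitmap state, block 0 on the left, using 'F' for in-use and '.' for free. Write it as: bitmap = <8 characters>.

after create(a) → a:[0]  free=[F.......]
after append(a, 1) → a:[0, 1]  free=[FF......]
after append(a, 3) → a:[0, 1, 2, 3, 4]  free=[FFFFF...]
after unlink(a) →   free=[........]
after create(c) → c:[0]  free=[F.......]
after append(c, 1) → c:[0, 1]  free=[FF......]
after unlink(c) →   free=[........]
after create(a) → a:[0]  free=[F.......]
after create(b) → a:[0], b:[1]  free=[FF......]
after append(a, 1) → a:[0, 2], b:[1]  free=[FFF.....]

bitmap = FFF.....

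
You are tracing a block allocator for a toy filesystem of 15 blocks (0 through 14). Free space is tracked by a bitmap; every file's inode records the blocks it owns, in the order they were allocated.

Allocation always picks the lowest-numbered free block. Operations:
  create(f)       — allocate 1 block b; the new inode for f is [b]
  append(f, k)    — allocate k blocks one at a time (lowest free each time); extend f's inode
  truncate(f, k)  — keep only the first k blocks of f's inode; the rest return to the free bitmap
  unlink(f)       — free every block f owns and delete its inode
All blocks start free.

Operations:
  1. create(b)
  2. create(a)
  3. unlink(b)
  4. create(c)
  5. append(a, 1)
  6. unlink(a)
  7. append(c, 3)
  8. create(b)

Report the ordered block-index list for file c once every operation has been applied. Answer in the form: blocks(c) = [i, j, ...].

blocks(c) = [0, 1, 2, 3]

create(b): bitmap=F.............. | b=[0]
create(a): bitmap=FF............. | a=[1] b=[0]
unlink(b): bitmap=.F............. | a=[1]
create(c): bitmap=FF............. | a=[1] c=[0]
append(a, 1): bitmap=FFF............ | a=[1, 2] c=[0]
unlink(a): bitmap=F.............. | c=[0]
append(c, 3): bitmap=FFFF........... | c=[0, 1, 2, 3]
create(b): bitmap=FFFFF.......... | b=[4] c=[0, 1, 2, 3]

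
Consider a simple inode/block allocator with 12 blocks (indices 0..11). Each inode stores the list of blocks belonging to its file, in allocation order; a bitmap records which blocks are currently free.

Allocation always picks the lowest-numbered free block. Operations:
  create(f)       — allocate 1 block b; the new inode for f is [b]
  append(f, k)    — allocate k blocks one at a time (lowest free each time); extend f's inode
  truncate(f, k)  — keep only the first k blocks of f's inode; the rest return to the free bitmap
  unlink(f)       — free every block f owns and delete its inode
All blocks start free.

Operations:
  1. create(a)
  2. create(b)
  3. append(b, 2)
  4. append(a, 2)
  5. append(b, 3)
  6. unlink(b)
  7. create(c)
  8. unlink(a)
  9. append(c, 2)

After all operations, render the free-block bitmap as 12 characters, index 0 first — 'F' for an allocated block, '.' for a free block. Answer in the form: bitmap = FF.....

create(a): bitmap=F........... | a=[0]
create(b): bitmap=FF.......... | a=[0] b=[1]
append(b, 2): bitmap=FFFF........ | a=[0] b=[1, 2, 3]
append(a, 2): bitmap=FFFFFF...... | a=[0, 4, 5] b=[1, 2, 3]
append(b, 3): bitmap=FFFFFFFFF... | a=[0, 4, 5] b=[1, 2, 3, 6, 7, 8]
unlink(b): bitmap=F...FF...... | a=[0, 4, 5]
create(c): bitmap=FF..FF...... | a=[0, 4, 5] c=[1]
unlink(a): bitmap=.F.......... | c=[1]
append(c, 2): bitmap=FFF......... | c=[1, 0, 2]

bitmap = FFF.........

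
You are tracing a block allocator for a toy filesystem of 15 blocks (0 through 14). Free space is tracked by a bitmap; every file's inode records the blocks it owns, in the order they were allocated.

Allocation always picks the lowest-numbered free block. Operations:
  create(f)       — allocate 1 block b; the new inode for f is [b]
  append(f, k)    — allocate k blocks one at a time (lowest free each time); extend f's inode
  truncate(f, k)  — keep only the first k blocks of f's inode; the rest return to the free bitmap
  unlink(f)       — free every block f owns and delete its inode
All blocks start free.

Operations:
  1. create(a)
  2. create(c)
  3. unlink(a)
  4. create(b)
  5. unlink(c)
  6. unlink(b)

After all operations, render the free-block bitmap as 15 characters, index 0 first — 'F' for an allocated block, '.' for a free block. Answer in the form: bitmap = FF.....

bitmap = ...............

create(a): bitmap=F.............. | a=[0]
create(c): bitmap=FF............. | a=[0] c=[1]
unlink(a): bitmap=.F............. | c=[1]
create(b): bitmap=FF............. | b=[0] c=[1]
unlink(c): bitmap=F.............. | b=[0]
unlink(b): bitmap=............... | 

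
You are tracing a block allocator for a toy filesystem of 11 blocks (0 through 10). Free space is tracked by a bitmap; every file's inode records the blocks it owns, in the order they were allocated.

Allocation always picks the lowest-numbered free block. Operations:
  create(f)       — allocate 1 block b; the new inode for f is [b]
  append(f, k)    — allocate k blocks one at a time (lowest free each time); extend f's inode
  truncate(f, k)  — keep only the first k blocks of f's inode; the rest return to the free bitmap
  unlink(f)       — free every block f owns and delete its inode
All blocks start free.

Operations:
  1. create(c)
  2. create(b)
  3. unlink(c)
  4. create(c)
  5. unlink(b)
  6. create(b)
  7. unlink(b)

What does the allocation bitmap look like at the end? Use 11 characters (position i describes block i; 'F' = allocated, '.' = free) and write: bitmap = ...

bitmap = F..........

  1. create(c)  ⇒  F..........  {c→[0]}
  2. create(b)  ⇒  FF.........  {b→[1]; c→[0]}
  3. unlink(c)  ⇒  .F.........  {b→[1]}
  4. create(c)  ⇒  FF.........  {b→[1]; c→[0]}
  5. unlink(b)  ⇒  F..........  {c→[0]}
  6. create(b)  ⇒  FF.........  {b→[1]; c→[0]}
  7. unlink(b)  ⇒  F..........  {c→[0]}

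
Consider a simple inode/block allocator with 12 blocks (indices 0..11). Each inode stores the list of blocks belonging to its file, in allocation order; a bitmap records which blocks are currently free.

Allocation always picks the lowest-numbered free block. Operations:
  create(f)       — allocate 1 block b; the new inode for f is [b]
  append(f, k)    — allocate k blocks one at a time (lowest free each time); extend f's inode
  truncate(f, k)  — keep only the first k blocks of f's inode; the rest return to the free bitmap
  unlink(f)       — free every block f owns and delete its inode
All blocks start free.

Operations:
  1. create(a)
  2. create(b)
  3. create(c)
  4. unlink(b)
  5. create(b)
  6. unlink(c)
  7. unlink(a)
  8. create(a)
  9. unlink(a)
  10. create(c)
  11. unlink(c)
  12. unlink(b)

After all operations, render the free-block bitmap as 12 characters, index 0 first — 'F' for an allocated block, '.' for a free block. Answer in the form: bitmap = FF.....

create(a): bitmap=F........... | a=[0]
create(b): bitmap=FF.......... | a=[0] b=[1]
create(c): bitmap=FFF......... | a=[0] b=[1] c=[2]
unlink(b): bitmap=F.F......... | a=[0] c=[2]
create(b): bitmap=FFF......... | a=[0] b=[1] c=[2]
unlink(c): bitmap=FF.......... | a=[0] b=[1]
unlink(a): bitmap=.F.......... | b=[1]
create(a): bitmap=FF.......... | a=[0] b=[1]
unlink(a): bitmap=.F.......... | b=[1]
create(c): bitmap=FF.......... | b=[1] c=[0]
unlink(c): bitmap=.F.......... | b=[1]
unlink(b): bitmap=............ | 

bitmap = ............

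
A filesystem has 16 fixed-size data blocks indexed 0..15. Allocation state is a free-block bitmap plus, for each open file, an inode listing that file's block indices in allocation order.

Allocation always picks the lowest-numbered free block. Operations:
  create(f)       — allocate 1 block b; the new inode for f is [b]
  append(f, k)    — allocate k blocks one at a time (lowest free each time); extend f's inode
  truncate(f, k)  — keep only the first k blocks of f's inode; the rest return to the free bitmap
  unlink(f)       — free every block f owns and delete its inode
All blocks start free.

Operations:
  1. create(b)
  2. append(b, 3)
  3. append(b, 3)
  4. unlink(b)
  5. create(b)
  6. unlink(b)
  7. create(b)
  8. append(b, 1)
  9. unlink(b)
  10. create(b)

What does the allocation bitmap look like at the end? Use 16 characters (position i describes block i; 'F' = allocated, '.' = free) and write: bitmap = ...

bitmap = F...............

after create(b) → b:[0]  free=[F...............]
after append(b, 3) → b:[0, 1, 2, 3]  free=[FFFF............]
after append(b, 3) → b:[0, 1, 2, 3, 4, 5, 6]  free=[FFFFFFF.........]
after unlink(b) →   free=[................]
after create(b) → b:[0]  free=[F...............]
after unlink(b) →   free=[................]
after create(b) → b:[0]  free=[F...............]
after append(b, 1) → b:[0, 1]  free=[FF..............]
after unlink(b) →   free=[................]
after create(b) → b:[0]  free=[F...............]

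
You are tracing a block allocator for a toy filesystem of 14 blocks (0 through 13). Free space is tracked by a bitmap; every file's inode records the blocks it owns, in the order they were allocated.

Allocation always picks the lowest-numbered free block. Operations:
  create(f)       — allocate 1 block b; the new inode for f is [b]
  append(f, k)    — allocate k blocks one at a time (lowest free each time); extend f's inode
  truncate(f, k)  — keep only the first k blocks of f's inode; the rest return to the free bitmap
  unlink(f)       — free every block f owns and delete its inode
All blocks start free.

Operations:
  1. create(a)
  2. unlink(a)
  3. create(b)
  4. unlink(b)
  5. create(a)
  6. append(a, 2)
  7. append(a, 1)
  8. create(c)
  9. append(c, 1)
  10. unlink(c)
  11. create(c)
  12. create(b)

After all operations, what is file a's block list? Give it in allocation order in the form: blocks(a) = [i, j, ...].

blocks(a) = [0, 1, 2, 3]

[1] create(a) — a=0 (map F.............)
[2] unlink(a) —  (map ..............)
[3] create(b) — b=0 (map F.............)
[4] unlink(b) —  (map ..............)
[5] create(a) — a=0 (map F.............)
[6] append(a, 2) — a=0,1,2 (map FFF...........)
[7] append(a, 1) — a=0,1,2,3 (map FFFF..........)
[8] create(c) — a=0,1,2,3 c=4 (map FFFFF.........)
[9] append(c, 1) — a=0,1,2,3 c=4,5 (map FFFFFF........)
[10] unlink(c) — a=0,1,2,3 (map FFFF..........)
[11] create(c) — a=0,1,2,3 c=4 (map FFFFF.........)
[12] create(b) — a=0,1,2,3 b=5 c=4 (map FFFFFF........)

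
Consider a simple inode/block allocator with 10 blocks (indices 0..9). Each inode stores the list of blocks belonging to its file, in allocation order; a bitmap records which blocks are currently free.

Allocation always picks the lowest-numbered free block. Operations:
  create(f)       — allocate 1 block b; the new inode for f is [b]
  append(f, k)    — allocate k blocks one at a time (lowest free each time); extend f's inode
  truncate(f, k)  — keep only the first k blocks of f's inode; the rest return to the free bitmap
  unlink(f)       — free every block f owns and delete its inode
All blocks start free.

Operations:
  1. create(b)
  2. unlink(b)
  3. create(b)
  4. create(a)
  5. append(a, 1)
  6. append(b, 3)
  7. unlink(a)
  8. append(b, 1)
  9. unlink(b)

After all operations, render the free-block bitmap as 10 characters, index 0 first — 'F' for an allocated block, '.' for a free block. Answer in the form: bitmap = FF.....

bitmap = ..........

create(b): bitmap=F......... | b=[0]
unlink(b): bitmap=.......... | 
create(b): bitmap=F......... | b=[0]
create(a): bitmap=FF........ | a=[1] b=[0]
append(a, 1): bitmap=FFF....... | a=[1, 2] b=[0]
append(b, 3): bitmap=FFFFFF.... | a=[1, 2] b=[0, 3, 4, 5]
unlink(a): bitmap=F..FFF.... | b=[0, 3, 4, 5]
append(b, 1): bitmap=FF.FFF.... | b=[0, 3, 4, 5, 1]
unlink(b): bitmap=.......... | 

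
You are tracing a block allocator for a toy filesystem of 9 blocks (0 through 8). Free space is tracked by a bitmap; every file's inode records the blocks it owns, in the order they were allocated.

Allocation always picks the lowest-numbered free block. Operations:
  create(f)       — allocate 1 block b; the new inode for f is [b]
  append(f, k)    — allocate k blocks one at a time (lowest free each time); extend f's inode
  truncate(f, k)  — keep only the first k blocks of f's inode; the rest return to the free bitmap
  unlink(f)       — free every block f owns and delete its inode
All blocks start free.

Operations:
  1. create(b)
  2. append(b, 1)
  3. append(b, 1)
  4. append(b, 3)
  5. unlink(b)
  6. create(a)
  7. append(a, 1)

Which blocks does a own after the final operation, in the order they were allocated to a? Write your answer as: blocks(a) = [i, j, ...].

[1] create(b) — b=0 (map F........)
[2] append(b, 1) — b=0,1 (map FF.......)
[3] append(b, 1) — b=0,1,2 (map FFF......)
[4] append(b, 3) — b=0,1,2,3,4,5 (map FFFFFF...)
[5] unlink(b) —  (map .........)
[6] create(a) — a=0 (map F........)
[7] append(a, 1) — a=0,1 (map FF.......)

blocks(a) = [0, 1]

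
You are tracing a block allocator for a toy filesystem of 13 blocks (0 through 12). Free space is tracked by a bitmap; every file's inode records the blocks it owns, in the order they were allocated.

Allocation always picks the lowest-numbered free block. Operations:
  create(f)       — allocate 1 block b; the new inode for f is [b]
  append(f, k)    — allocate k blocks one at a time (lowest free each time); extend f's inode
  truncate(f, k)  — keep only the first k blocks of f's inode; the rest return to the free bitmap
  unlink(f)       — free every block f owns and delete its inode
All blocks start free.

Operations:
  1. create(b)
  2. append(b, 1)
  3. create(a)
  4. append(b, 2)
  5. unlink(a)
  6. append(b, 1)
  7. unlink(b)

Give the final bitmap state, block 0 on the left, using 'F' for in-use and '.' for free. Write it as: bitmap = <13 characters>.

  1. create(b)  ⇒  F............  {b→[0]}
  2. append(b, 1)  ⇒  FF...........  {b→[0, 1]}
  3. create(a)  ⇒  FFF..........  {a→[2]; b→[0, 1]}
  4. append(b, 2)  ⇒  FFFFF........  {a→[2]; b→[0, 1, 3, 4]}
  5. unlink(a)  ⇒  FF.FF........  {b→[0, 1, 3, 4]}
  6. append(b, 1)  ⇒  FFFFF........  {b→[0, 1, 3, 4, 2]}
  7. unlink(b)  ⇒  .............  {}

bitmap = .............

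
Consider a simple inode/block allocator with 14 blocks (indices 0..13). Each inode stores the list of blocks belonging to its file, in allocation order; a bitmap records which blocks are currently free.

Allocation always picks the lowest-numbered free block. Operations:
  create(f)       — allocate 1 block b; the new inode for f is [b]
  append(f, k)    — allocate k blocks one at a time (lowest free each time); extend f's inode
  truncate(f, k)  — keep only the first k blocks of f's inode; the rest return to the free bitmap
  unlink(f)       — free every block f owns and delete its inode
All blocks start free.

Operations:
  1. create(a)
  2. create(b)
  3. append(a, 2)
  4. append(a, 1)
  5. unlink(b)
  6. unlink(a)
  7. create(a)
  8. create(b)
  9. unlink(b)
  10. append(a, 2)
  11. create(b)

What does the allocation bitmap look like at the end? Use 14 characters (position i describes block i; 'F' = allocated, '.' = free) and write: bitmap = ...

  1. create(a)  ⇒  F.............  {a→[0]}
  2. create(b)  ⇒  FF............  {a→[0]; b→[1]}
  3. append(a, 2)  ⇒  FFFF..........  {a→[0, 2, 3]; b→[1]}
  4. append(a, 1)  ⇒  FFFFF.........  {a→[0, 2, 3, 4]; b→[1]}
  5. unlink(b)  ⇒  F.FFF.........  {a→[0, 2, 3, 4]}
  6. unlink(a)  ⇒  ..............  {}
  7. create(a)  ⇒  F.............  {a→[0]}
  8. create(b)  ⇒  FF............  {a→[0]; b→[1]}
  9. unlink(b)  ⇒  F.............  {a→[0]}
  10. append(a, 2)  ⇒  FFF...........  {a→[0, 1, 2]}
  11. create(b)  ⇒  FFFF..........  {a→[0, 1, 2]; b→[3]}

bitmap = FFFF..........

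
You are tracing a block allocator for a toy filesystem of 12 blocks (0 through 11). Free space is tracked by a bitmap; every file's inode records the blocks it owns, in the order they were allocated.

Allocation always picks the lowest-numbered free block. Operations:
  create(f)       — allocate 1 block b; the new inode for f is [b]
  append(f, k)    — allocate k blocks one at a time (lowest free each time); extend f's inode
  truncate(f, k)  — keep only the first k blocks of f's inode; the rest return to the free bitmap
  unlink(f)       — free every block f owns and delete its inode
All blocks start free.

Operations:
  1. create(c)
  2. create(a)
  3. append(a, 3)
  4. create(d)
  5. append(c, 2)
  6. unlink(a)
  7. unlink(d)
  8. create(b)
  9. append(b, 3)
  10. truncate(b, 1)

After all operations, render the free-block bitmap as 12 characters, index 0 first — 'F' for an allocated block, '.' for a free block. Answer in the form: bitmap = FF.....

bitmap = FF....FF....

after create(c) → c:[0]  free=[F...........]
after create(a) → a:[1], c:[0]  free=[FF..........]
after append(a, 3) → a:[1, 2, 3, 4], c:[0]  free=[FFFFF.......]
after create(d) → a:[1, 2, 3, 4], c:[0], d:[5]  free=[FFFFFF......]
after append(c, 2) → a:[1, 2, 3, 4], c:[0, 6, 7], d:[5]  free=[FFFFFFFF....]
after unlink(a) → c:[0, 6, 7], d:[5]  free=[F....FFF....]
after unlink(d) → c:[0, 6, 7]  free=[F.....FF....]
after create(b) → b:[1], c:[0, 6, 7]  free=[FF....FF....]
after append(b, 3) → b:[1, 2, 3, 4], c:[0, 6, 7]  free=[FFFFF.FF....]
after truncate(b, 1) → b:[1], c:[0, 6, 7]  free=[FF....FF....]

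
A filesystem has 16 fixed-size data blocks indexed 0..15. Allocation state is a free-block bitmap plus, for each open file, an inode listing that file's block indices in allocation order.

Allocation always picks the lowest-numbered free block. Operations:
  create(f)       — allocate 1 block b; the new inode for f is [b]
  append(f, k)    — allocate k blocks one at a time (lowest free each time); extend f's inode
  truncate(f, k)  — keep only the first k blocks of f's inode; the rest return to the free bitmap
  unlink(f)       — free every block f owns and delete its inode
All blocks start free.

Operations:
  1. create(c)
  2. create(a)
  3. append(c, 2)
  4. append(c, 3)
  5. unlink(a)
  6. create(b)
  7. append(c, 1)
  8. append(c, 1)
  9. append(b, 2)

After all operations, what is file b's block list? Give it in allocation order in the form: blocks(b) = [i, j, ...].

blocks(b) = [1, 9, 10]

  1. create(c)  ⇒  F...............  {c→[0]}
  2. create(a)  ⇒  FF..............  {a→[1]; c→[0]}
  3. append(c, 2)  ⇒  FFFF............  {a→[1]; c→[0, 2, 3]}
  4. append(c, 3)  ⇒  FFFFFFF.........  {a→[1]; c→[0, 2, 3, 4, 5, 6]}
  5. unlink(a)  ⇒  F.FFFFF.........  {c→[0, 2, 3, 4, 5, 6]}
  6. create(b)  ⇒  FFFFFFF.........  {b→[1]; c→[0, 2, 3, 4, 5, 6]}
  7. append(c, 1)  ⇒  FFFFFFFF........  {b→[1]; c→[0, 2, 3, 4, 5, 6, 7]}
  8. append(c, 1)  ⇒  FFFFFFFFF.......  {b→[1]; c→[0, 2, 3, 4, 5, 6, 7, 8]}
  9. append(b, 2)  ⇒  FFFFFFFFFFF.....  {b→[1, 9, 10]; c→[0, 2, 3, 4, 5, 6, 7, 8]}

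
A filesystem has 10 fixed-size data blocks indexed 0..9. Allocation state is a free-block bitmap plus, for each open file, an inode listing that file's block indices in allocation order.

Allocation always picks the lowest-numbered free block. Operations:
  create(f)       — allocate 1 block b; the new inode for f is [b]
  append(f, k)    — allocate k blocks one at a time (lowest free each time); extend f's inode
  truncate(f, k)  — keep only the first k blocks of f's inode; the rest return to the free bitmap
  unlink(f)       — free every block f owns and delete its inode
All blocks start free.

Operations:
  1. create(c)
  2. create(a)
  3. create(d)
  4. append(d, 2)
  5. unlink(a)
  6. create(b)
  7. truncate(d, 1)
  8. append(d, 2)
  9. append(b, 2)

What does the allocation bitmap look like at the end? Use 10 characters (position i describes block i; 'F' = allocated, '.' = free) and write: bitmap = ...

[1] create(c) — c=0 (map F.........)
[2] create(a) — a=1 c=0 (map FF........)
[3] create(d) — a=1 c=0 d=2 (map FFF.......)
[4] append(d, 2) — a=1 c=0 d=2,3,4 (map FFFFF.....)
[5] unlink(a) — c=0 d=2,3,4 (map F.FFF.....)
[6] create(b) — b=1 c=0 d=2,3,4 (map FFFFF.....)
[7] truncate(d, 1) — b=1 c=0 d=2 (map FFF.......)
[8] append(d, 2) — b=1 c=0 d=2,3,4 (map FFFFF.....)
[9] append(b, 2) — b=1,5,6 c=0 d=2,3,4 (map FFFFFFF...)

bitmap = FFFFFFF...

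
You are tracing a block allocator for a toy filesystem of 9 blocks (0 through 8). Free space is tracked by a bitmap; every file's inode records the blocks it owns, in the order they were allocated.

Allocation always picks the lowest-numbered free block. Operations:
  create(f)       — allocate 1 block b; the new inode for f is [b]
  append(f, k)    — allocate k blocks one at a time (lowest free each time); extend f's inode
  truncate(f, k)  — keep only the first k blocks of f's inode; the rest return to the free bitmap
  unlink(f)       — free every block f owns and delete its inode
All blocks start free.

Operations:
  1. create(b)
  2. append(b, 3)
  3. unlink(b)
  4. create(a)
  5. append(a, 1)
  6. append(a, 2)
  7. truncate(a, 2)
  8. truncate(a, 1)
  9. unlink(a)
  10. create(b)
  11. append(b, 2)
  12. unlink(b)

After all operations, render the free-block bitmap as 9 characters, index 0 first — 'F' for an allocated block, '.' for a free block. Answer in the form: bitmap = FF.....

after create(b) → b:[0]  free=[F........]
after append(b, 3) → b:[0, 1, 2, 3]  free=[FFFF.....]
after unlink(b) →   free=[.........]
after create(a) → a:[0]  free=[F........]
after append(a, 1) → a:[0, 1]  free=[FF.......]
after append(a, 2) → a:[0, 1, 2, 3]  free=[FFFF.....]
after truncate(a, 2) → a:[0, 1]  free=[FF.......]
after truncate(a, 1) → a:[0]  free=[F........]
after unlink(a) →   free=[.........]
after create(b) → b:[0]  free=[F........]
after append(b, 2) → b:[0, 1, 2]  free=[FFF......]
after unlink(b) →   free=[.........]

bitmap = .........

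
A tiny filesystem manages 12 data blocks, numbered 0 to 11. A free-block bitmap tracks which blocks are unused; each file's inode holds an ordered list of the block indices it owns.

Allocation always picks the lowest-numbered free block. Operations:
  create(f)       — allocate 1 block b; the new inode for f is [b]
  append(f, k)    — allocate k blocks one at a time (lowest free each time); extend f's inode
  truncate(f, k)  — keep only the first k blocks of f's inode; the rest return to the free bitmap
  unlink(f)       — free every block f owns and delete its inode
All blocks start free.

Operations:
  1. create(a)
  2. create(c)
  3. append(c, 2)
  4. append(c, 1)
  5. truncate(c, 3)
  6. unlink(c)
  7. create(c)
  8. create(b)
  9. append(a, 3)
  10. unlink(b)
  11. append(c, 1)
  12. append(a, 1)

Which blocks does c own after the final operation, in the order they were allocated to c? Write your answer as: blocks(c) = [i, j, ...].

blocks(c) = [1, 2]

[1] create(a) — a=0 (map F...........)
[2] create(c) — a=0 c=1 (map FF..........)
[3] append(c, 2) — a=0 c=1,2,3 (map FFFF........)
[4] append(c, 1) — a=0 c=1,2,3,4 (map FFFFF.......)
[5] truncate(c, 3) — a=0 c=1,2,3 (map FFFF........)
[6] unlink(c) — a=0 (map F...........)
[7] create(c) — a=0 c=1 (map FF..........)
[8] create(b) — a=0 b=2 c=1 (map FFF.........)
[9] append(a, 3) — a=0,3,4,5 b=2 c=1 (map FFFFFF......)
[10] unlink(b) — a=0,3,4,5 c=1 (map FF.FFF......)
[11] append(c, 1) — a=0,3,4,5 c=1,2 (map FFFFFF......)
[12] append(a, 1) — a=0,3,4,5,6 c=1,2 (map FFFFFFF.....)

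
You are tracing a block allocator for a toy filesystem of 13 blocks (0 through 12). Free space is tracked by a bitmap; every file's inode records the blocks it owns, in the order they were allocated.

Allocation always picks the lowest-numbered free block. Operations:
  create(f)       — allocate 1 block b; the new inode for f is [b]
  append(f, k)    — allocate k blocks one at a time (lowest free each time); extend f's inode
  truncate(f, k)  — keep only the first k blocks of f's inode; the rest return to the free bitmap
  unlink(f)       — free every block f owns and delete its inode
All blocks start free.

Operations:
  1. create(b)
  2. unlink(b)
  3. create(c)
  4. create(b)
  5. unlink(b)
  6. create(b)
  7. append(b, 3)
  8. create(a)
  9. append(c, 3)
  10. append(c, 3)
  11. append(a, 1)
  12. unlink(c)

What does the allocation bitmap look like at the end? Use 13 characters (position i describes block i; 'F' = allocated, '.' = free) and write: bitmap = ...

  1. create(b)  ⇒  F............  {b→[0]}
  2. unlink(b)  ⇒  .............  {}
  3. create(c)  ⇒  F............  {c→[0]}
  4. create(b)  ⇒  FF...........  {b→[1]; c→[0]}
  5. unlink(b)  ⇒  F............  {c→[0]}
  6. create(b)  ⇒  FF...........  {b→[1]; c→[0]}
  7. append(b, 3)  ⇒  FFFFF........  {b→[1, 2, 3, 4]; c→[0]}
  8. create(a)  ⇒  FFFFFF.......  {a→[5]; b→[1, 2, 3, 4]; c→[0]}
  9. append(c, 3)  ⇒  FFFFFFFFF....  {a→[5]; b→[1, 2, 3, 4]; c→[0, 6, 7, 8]}
  10. append(c, 3)  ⇒  FFFFFFFFFFFF.  {a→[5]; b→[1, 2, 3, 4]; c→[0, 6, 7, 8, 9, 10, 11]}
  11. append(a, 1)  ⇒  FFFFFFFFFFFFF  {a→[5, 12]; b→[1, 2, 3, 4]; c→[0, 6, 7, 8, 9, 10, 11]}
  12. unlink(c)  ⇒  .FFFFF......F  {a→[5, 12]; b→[1, 2, 3, 4]}

bitmap = .FFFFF......F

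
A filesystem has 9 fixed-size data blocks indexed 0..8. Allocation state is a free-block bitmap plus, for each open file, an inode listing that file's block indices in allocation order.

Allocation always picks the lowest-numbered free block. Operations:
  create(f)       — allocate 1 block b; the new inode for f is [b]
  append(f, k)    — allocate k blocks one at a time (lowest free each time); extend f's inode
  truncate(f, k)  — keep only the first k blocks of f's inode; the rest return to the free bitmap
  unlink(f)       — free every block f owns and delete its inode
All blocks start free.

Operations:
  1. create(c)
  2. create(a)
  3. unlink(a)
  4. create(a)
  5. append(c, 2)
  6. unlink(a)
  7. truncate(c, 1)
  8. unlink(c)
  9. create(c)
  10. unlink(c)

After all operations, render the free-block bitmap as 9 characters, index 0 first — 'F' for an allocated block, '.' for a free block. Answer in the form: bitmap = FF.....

bitmap = .........

[1] create(c) — c=0 (map F........)
[2] create(a) — a=1 c=0 (map FF.......)
[3] unlink(a) — c=0 (map F........)
[4] create(a) — a=1 c=0 (map FF.......)
[5] append(c, 2) — a=1 c=0,2,3 (map FFFF.....)
[6] unlink(a) — c=0,2,3 (map F.FF.....)
[7] truncate(c, 1) — c=0 (map F........)
[8] unlink(c) —  (map .........)
[9] create(c) — c=0 (map F........)
[10] unlink(c) —  (map .........)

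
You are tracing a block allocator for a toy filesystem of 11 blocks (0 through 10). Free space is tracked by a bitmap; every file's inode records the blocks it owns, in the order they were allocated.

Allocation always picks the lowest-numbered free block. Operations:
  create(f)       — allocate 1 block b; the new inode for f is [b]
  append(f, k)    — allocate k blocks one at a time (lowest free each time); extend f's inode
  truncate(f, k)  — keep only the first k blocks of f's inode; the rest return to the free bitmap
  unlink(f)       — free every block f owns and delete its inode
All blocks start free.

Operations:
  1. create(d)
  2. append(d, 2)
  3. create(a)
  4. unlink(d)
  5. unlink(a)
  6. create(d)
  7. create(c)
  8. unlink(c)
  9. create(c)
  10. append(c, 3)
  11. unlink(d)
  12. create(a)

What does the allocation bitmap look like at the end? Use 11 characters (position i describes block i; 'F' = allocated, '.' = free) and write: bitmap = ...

bitmap = FFFFF......

[1] create(d) — d=0 (map F..........)
[2] append(d, 2) — d=0,1,2 (map FFF........)
[3] create(a) — a=3 d=0,1,2 (map FFFF.......)
[4] unlink(d) — a=3 (map ...F.......)
[5] unlink(a) —  (map ...........)
[6] create(d) — d=0 (map F..........)
[7] create(c) — c=1 d=0 (map FF.........)
[8] unlink(c) — d=0 (map F..........)
[9] create(c) — c=1 d=0 (map FF.........)
[10] append(c, 3) — c=1,2,3,4 d=0 (map FFFFF......)
[11] unlink(d) — c=1,2,3,4 (map .FFFF......)
[12] create(a) — a=0 c=1,2,3,4 (map FFFFF......)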